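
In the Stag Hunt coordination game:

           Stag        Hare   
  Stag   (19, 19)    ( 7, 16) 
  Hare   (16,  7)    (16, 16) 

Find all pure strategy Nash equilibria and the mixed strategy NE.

Pure NE: (Stag, Stag) and (Hare, Hare); Mixed NE: p = 0.75, q = 0.75

Work:
Check pure NE:
(Stag, Stag): (19, 19) - no unilateral deviation beneficial
(Hare, Hare): (16, 16) - no unilateral deviation beneficial
Mixed NE: P1 plays Stag with p = 0.75, P2 plays Stag with q = 0.75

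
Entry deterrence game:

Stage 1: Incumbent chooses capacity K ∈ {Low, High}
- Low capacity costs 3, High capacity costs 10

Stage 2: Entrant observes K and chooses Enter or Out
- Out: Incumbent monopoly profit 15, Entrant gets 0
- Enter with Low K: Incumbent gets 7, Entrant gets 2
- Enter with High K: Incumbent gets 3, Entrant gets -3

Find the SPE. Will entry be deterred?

SPE: (High, Enter|Low, Out|High); Entry deterred. Incumbent net profit = 5

Work:
After Low K: Entrant enters (2 > 0)
After High K: Entrant stays out (-3 < 0)
Incumbent: Low → 7−3=4, High → 15−10=5
Incumbent chooses High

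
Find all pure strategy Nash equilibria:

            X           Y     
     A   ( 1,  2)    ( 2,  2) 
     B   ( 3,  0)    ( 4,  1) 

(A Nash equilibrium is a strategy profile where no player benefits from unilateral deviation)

Nash equilibrium: (B, Y)

Work:
Best responses:
  P1 vs X: payoffs [1, 3] → best response B (payoff 3)
  P1 vs Y: payoffs [2, 4] → best response B (payoff 4)
  P2 vs A: payoffs [2, 2] → best response X/Y (payoff 2)
  P2 vs B: payoffs [0, 1] → best response Y (payoff 1)
Mutual best responses: (B,Y) → Nash equilibria.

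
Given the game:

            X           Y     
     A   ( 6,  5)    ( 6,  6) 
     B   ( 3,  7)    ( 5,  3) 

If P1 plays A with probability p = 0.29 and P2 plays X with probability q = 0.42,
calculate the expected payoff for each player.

E[P1] = 4.6936, E[P2] = 4.941

Work:
E[P1] = p·q·π₁(A,X) + p·(1-q)·π₁(A,Y) + (1-p)·q·π₁(B,X) + (1-p)·(1-q)·π₁(B,Y)
= 0.29·0.42·6 + 0.29·0.58·6 + 0.71·0.42·3 + 0.71·0.58·5
= 4.6936

E[P2] = 4.941 (similar calculation)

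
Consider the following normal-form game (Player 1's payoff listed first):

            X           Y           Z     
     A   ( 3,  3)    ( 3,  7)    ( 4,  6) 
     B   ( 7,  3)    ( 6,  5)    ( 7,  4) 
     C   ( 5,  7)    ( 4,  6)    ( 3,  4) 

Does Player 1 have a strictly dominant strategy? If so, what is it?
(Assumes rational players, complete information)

Yes, Player 1's strictly dominant strategy is B

Work:
A strategy strictly dominates another if it gives a strictly higher payoff against every opponent action. Compare each pair of P1's strategies column-by-column:
  A vs B: [3 vs 7, 3 vs 6, 4 vs 7] → A does not strictly dominate B (column X: 3 ≤ 7)
  A vs C: [3 vs 5, 3 vs 4, 4 vs 3] → A does not strictly dominate C (column X: 3 ≤ 5)
  B vs A: [7 vs 3, 6 vs 3, 7 vs 4] → B strictly dominates A
  B vs C: [7 vs 5, 6 vs 4, 7 vs 3] → B strictly dominates C
  C vs A: [5 vs 3, 4 vs 3, 3 vs 4] → C does not strictly dominate A (column Z: 3 ≤ 4)
  C vs B: [5 vs 7, 4 vs 6, 3 vs 7] → C does not strictly dominate B (column X: 5 ≤ 7)
B strictly dominates every other strategy → strictly dominant.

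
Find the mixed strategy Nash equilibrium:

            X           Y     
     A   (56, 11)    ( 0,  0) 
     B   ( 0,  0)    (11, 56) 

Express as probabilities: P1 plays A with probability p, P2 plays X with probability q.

p = 0.8358, q = 0.1642

Work:
Find probabilities that make opponent indifferent:
P2 chooses q to make P1 indifferent between A and B
P1 chooses p to make P2 indifferent between X and Y
Mixed NE: P1 plays (A: 0.8358, B: 0.1642), P2 plays (X: 0.1642, Y: 0.8358)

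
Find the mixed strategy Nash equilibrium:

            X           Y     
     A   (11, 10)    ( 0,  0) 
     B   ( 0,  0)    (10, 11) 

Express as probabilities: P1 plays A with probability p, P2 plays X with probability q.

p = 0.5238, q = 0.4762

Work:
Find probabilities that make opponent indifferent:
P2 chooses q to make P1 indifferent between A and B
P1 chooses p to make P2 indifferent between X and Y
Mixed NE: P1 plays (A: 0.5238, B: 0.4762), P2 plays (X: 0.4762, Y: 0.5238)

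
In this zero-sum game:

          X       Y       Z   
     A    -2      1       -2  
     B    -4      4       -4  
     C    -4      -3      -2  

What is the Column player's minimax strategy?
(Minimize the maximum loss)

Column should play X or Z (all achieve the minimum), value = -2

Work:
Column player minimizes Row's maximum payoff:
Column X: max payoff to Row = -2
Column Y: max payoff to Row = 4
Column Z: max payoff to Row = -2
Minimum is -2, achieved by columns X, Z (tied).
Each of X or Z is a minimax strategy.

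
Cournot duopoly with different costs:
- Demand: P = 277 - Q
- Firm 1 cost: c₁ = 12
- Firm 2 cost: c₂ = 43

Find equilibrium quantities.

q₁* = 98.67, q₂* = 67.67

Work:
Reaction: q₁ = (277 - 12 - q₂)/2
Reaction: q₂ = (277 - 43 - q₁)/2
Solve simultaneously:
q₁* = (277 - 2×12 + 43)/3 = 98.67
q₂* = (277 - 2×43 + 12)/3 = 67.67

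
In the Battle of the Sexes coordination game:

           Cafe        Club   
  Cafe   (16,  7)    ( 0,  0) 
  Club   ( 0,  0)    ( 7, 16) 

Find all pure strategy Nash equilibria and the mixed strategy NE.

Pure NE: (Cafe, Cafe) and (Club, Club); Mixed NE: p = 0.6957, q = 0.3043

Work:
Check pure NE:
(Cafe, Cafe): (16, 7) - no unilateral deviation beneficial
(Club, Club): (7, 16) - no unilateral deviation beneficial
Mixed NE: P1 plays Cafe with p = 0.6957, P2 plays Cafe with q = 0.3043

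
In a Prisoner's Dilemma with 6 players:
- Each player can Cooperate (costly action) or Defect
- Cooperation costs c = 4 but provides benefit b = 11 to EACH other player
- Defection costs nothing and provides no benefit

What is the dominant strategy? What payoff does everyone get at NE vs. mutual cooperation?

Dominant: Defect; NE payoff = 0; Coop payoff = 51

Work:
Defect dominates (saves cost c = 4, benefit to others is external)
NE: All defect → everyone gets 0
If all cooperate: each receives (5)×11 - 4 = 51
Social dilemma: 51 > 0 but NE gives 0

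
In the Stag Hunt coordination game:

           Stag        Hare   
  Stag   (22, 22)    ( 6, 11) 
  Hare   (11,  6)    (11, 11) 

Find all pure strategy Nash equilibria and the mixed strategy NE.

Pure NE: (Stag, Stag) and (Hare, Hare); Mixed NE: p = 0.3125, q = 0.3125

Work:
Check pure NE:
(Stag, Stag): (22, 22) - no unilateral deviation beneficial
(Hare, Hare): (11, 11) - no unilateral deviation beneficial
Mixed NE: P1 plays Stag with p = 0.3125, P2 plays Stag with q = 0.3125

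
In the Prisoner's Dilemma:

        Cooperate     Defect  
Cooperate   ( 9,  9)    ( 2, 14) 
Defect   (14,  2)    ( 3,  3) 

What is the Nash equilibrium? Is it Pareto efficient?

(Defect, Defect) is NE; not Pareto efficient

Work:
Defect dominates Cooperate for both players:
If P2 cooperates: Defect (14) > Cooperate (9)
If P2 defects: Defect (3) > Cooperate (2)
NE: (Defect, Defect) with payoff (3, 3)
But (Cooperate, Cooperate) = (9, 9) Pareto dominates (3, 3)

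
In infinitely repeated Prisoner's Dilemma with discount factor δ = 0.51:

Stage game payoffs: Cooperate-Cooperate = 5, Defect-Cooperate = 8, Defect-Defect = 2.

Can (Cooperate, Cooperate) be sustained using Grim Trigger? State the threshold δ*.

δ* = 0.5; since δ = 0.51 ≥ 0.5, cooperation can be sustained

Work:
For Grim Trigger:
Cooperate forever: 5/(1-δ)
Defect then punished: 8 + 2·δ/(1-δ)
Need: 5/(1-δ) ≥ 8 + 2·δ/(1-δ)
Solving: δ ≥ (T-R)/(T-P) = (8-5)/(8-2) = 0.5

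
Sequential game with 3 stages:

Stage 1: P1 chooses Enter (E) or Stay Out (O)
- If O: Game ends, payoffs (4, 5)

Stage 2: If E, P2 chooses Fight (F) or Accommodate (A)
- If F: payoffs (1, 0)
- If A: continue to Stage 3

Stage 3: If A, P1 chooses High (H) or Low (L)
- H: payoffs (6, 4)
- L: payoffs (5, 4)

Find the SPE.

SPE: (E, A, H); Outcome (6, 4)

Work:
Stage 3: P1 chooses H (6 vs 5)
Stage 2: P2: F->0, A->4 (anticipating H). Choose A
Stage 1: P1: O->4, E->6 (anticipating A, H). Choose E
SPE path: E -> A -> H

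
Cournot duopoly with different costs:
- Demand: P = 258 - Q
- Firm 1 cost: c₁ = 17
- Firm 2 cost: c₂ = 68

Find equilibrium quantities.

q₁* = 97.33, q₂* = 46.33

Work:
Reaction: q₁ = (258 - 17 - q₂)/2
Reaction: q₂ = (258 - 68 - q₁)/2
Solve simultaneously:
q₁* = (258 - 2×17 + 68)/3 = 97.33
q₂* = (258 - 2×68 + 17)/3 = 46.33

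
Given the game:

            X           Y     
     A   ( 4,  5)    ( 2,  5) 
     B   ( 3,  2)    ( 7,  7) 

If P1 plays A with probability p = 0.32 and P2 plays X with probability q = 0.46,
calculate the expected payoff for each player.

E[P1] = 4.4432, E[P2] = 4.796

Work:
E[P1] = p·q·π₁(A,X) + p·(1-q)·π₁(A,Y) + (1-p)·q·π₁(B,X) + (1-p)·(1-q)·π₁(B,Y)
= 0.32·0.46·4 + 0.32·0.54·2 + 0.68·0.46·3 + 0.68·0.54·7
= 4.4432

E[P2] = 4.796 (similar calculation)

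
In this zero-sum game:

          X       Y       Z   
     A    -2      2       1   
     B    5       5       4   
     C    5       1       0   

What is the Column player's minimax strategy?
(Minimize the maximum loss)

Column should play Z, value = 4

Work:
Column player minimizes Row's maximum payoff:
Column X: max payoff to Row = 5
Column Y: max payoff to Row = 5
Column Z: max payoff to Row = 4
Minimum is 4, achieved by column Z.
Minimax strategy: Z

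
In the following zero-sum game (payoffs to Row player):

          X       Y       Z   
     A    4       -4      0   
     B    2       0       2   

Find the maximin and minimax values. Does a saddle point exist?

Maximin = 0, Minimax = 0, Saddle: True

Work:
Row minimums: [-4, 0] → maximin = 0
Column maximums: [4, 0, 2] → minimax = 0
Saddle point exists! Game value = 0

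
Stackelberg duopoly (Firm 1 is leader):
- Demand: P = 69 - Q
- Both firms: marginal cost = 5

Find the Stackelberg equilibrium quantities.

q₁* (leader) = 32.0, q₂* (follower) = 16.0

Work:
Follower's reaction: q₂ = (a - c - q₁)/2
Leader substitutes: π₁ = q₁·(a - q₁ - (a-c-q₁)/2 - c)
FOC: q₁* = (69 - 5)/2 = 32.00
Then: q₂* = (69 - 5 - 32.0)/2 = 16.00
Leader has first-mover advantage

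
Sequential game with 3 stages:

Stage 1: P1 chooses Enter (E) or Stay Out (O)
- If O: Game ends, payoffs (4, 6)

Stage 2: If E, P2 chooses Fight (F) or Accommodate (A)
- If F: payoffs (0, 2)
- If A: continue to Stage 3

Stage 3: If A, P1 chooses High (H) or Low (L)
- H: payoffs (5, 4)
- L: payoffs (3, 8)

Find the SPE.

SPE: (E, A, H); Outcome (5, 4)

Work:
Stage 3: P1 chooses H (5 vs 3)
Stage 2: P2: F->2, A->4 (anticipating H). Choose A
Stage 1: P1: O->4, E->5 (anticipating A, H). Choose E
SPE path: E -> A -> H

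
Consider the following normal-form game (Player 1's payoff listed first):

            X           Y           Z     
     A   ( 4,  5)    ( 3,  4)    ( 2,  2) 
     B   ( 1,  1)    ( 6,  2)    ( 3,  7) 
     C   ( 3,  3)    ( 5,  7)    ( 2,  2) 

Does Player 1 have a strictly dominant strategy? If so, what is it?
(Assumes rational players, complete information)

No strictly dominant strategy exists for Player 1

Work:
A strategy strictly dominates another if it gives a strictly higher payoff against every opponent action. Compare each pair of P1's strategies column-by-column:
  A vs B: [4 vs 1, 3 vs 6, 2 vs 3] → A does not strictly dominate B (column Y: 3 ≤ 6)
  A vs C: [4 vs 3, 3 vs 5, 2 vs 2] → A does not strictly dominate C (column Y: 3 ≤ 5)
  B vs A: [1 vs 4, 6 vs 3, 3 vs 2] → B does not strictly dominate A (column X: 1 ≤ 4)
  B vs C: [1 vs 3, 6 vs 5, 3 vs 2] → B does not strictly dominate C (column X: 1 ≤ 3)
  C vs A: [3 vs 4, 5 vs 3, 2 vs 2] → C does not strictly dominate A (column X: 3 ≤ 4)
  C vs B: [3 vs 1, 5 vs 6, 2 vs 3] → C does not strictly dominate B (column Y: 5 ≤ 6)
No single strategy strictly dominates all others → no strictly dominant strategy.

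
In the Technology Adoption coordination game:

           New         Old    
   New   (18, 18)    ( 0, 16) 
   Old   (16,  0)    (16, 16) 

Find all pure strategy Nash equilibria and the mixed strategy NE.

Pure NE: (New, New) and (Old, Old); Mixed NE: p = 0.8889, q = 0.8889

Work:
Check pure NE:
(New, New): (18, 18) - no unilateral deviation beneficial
(Old, Old): (16, 16) - no unilateral deviation beneficial
Mixed NE: P1 plays New with p = 0.8889, P2 plays New with q = 0.8889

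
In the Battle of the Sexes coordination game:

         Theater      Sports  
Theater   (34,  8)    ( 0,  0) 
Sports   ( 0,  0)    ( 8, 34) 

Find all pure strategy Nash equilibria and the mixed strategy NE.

Pure NE: (Theater, Theater) and (Sports, Sports); Mixed NE: p = 0.8095, q = 0.1905

Work:
Check pure NE:
(Theater, Theater): (34, 8) - no unilateral deviation beneficial
(Sports, Sports): (8, 34) - no unilateral deviation beneficial
Mixed NE: P1 plays Theater with p = 0.8095, P2 plays Theater with q = 0.1905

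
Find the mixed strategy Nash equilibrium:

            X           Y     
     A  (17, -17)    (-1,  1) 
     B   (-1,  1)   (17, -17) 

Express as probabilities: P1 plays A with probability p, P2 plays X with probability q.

p = 0.5, q = 0.5

Work:
Find probabilities that make opponent indifferent:
P2 chooses q to make P1 indifferent between A and B
P1 chooses p to make P2 indifferent between X and Y
Mixed NE: P1 plays (A: 0.5, B: 0.5), P2 plays (X: 0.5, Y: 0.5)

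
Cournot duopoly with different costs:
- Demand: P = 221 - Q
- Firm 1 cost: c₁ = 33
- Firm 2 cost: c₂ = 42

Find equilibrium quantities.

q₁* = 65.67, q₂* = 56.67

Work:
Reaction: q₁ = (221 - 33 - q₂)/2
Reaction: q₂ = (221 - 42 - q₁)/2
Solve simultaneously:
q₁* = (221 - 2×33 + 42)/3 = 65.67
q₂* = (221 - 2×42 + 33)/3 = 56.67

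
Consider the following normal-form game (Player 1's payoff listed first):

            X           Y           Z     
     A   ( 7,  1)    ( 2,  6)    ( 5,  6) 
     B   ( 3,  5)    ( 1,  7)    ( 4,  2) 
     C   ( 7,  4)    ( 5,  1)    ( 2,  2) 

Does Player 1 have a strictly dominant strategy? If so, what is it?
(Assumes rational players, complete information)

No strictly dominant strategy exists for Player 1

Work:
A strategy strictly dominates another if it gives a strictly higher payoff against every opponent action. Compare each pair of P1's strategies column-by-column:
  A vs B: [7 vs 3, 2 vs 1, 5 vs 4] → A strictly dominates B
  A vs C: [7 vs 7, 2 vs 5, 5 vs 2] → A does not strictly dominate C (column X: 7 ≤ 7)
  B vs A: [3 vs 7, 1 vs 2, 4 vs 5] → B does not strictly dominate A (column X: 3 ≤ 7)
  B vs C: [3 vs 7, 1 vs 5, 4 vs 2] → B does not strictly dominate C (column X: 3 ≤ 7)
  C vs A: [7 vs 7, 5 vs 2, 2 vs 5] → C does not strictly dominate A (column X: 7 ≤ 7)
  C vs B: [7 vs 3, 5 vs 1, 2 vs 4] → C does not strictly dominate B (column Z: 2 ≤ 4)
No single strategy strictly dominates all others → no strictly dominant strategy.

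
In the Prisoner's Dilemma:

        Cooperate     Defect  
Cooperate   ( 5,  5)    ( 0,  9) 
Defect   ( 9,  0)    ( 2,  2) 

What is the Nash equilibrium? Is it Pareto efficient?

(Defect, Defect) is NE; not Pareto efficient

Work:
Defect dominates Cooperate for both players:
If P2 cooperates: Defect (9) > Cooperate (5)
If P2 defects: Defect (2) > Cooperate (0)
NE: (Defect, Defect) with payoff (2, 2)
But (Cooperate, Cooperate) = (5, 5) Pareto dominates (2, 2)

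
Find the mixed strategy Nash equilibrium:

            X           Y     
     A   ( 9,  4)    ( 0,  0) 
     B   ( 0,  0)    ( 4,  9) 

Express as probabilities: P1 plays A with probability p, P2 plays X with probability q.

p = 0.6923, q = 0.3077

Work:
Find probabilities that make opponent indifferent:
P2 chooses q to make P1 indifferent between A and B
P1 chooses p to make P2 indifferent between X and Y
Mixed NE: P1 plays (A: 0.6923, B: 0.3077), P2 plays (X: 0.3077, Y: 0.6923)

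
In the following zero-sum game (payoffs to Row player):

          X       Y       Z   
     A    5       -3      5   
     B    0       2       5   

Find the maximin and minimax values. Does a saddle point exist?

Maximin = 0, Minimax = 2, Saddle: False

Work:
Row minimums: [-3, 0] → maximin = 0
Column maximums: [5, 2, 5] → minimax = 2
No saddle point (maximin ≠ minimax). Mixed strategy needed.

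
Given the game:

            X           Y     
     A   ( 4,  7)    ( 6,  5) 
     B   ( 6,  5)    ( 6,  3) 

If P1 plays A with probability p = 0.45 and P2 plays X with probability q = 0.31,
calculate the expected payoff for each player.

E[P1] = 5.721, E[P2] = 4.52

Work:
E[P1] = p·q·π₁(A,X) + p·(1-q)·π₁(A,Y) + (1-p)·q·π₁(B,X) + (1-p)·(1-q)·π₁(B,Y)
= 0.45·0.31·4 + 0.45·0.69·6 + 0.55·0.31·6 + 0.55·0.69·6
= 5.721

E[P2] = 4.52 (similar calculation)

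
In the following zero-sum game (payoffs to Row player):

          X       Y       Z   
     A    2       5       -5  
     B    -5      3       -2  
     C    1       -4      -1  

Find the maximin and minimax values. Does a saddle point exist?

Maximin = -4, Minimax = -1, Saddle: False

Work:
Row minimums: [-5, -5, -4] → maximin = -4
Column maximums: [2, 5, -1] → minimax = -1
No saddle point (maximin ≠ minimax). Mixed strategy needed.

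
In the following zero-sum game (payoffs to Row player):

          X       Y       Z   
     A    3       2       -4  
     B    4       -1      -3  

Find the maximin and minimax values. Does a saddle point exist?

Maximin = -3, Minimax = -3, Saddle: True

Work:
Row minimums: [-4, -3] → maximin = -3
Column maximums: [4, 2, -3] → minimax = -3
Saddle point exists! Game value = -3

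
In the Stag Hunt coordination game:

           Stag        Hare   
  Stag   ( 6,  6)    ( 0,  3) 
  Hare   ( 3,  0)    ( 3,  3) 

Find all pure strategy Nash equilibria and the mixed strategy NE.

Pure NE: (Stag, Stag) and (Hare, Hare); Mixed NE: p = 0.5, q = 0.5

Work:
Check pure NE:
(Stag, Stag): (6, 6) - no unilateral deviation beneficial
(Hare, Hare): (3, 3) - no unilateral deviation beneficial
Mixed NE: P1 plays Stag with p = 0.5, P2 plays Stag with q = 0.5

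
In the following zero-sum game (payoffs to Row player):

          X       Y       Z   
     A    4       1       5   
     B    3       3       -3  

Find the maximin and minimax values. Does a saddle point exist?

Maximin = 1, Minimax = 3, Saddle: False

Work:
Row minimums: [1, -3] → maximin = 1
Column maximums: [4, 3, 5] → minimax = 3
No saddle point (maximin ≠ minimax). Mixed strategy needed.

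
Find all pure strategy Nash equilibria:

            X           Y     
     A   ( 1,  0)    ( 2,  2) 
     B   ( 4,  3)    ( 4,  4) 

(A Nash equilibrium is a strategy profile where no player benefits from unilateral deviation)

Nash equilibrium: (B, Y)

Work:
Best responses:
  P1 vs X: payoffs [1, 4] → best response B (payoff 4)
  P1 vs Y: payoffs [2, 4] → best response B (payoff 4)
  P2 vs A: payoffs [0, 2] → best response Y (payoff 2)
  P2 vs B: payoffs [3, 4] → best response Y (payoff 4)
Mutual best responses: (B,Y) → Nash equilibria.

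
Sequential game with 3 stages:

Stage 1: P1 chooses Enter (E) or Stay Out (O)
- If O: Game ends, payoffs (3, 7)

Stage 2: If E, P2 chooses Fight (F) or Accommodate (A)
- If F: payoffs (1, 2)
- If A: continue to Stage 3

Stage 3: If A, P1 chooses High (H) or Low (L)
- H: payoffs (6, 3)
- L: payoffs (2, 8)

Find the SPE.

SPE: (E, A, H); Outcome (6, 3)

Work:
Stage 3: P1 chooses H (6 vs 2)
Stage 2: P2: F->2, A->3 (anticipating H). Choose A
Stage 1: P1: O->3, E->6 (anticipating A, H). Choose E
SPE path: E -> A -> H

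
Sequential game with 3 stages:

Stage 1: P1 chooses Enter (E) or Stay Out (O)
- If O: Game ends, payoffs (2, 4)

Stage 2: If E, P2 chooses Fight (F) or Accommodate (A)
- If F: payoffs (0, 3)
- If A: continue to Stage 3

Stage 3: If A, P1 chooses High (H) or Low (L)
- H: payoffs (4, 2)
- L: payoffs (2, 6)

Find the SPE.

SPE: (O, F, H); Outcome (2, 4)

Work:
Stage 3: P1 chooses H (4 vs 2)
Stage 2: P2: F->3, A->2 (anticipating H). Choose F
Stage 1: P1: O->2, E->0 (anticipating F, H). Choose O
SPE path: O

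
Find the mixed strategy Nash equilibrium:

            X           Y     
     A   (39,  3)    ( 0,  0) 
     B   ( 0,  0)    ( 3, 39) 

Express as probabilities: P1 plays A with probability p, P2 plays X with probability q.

p = 0.9286, q = 0.0714

Work:
Find probabilities that make opponent indifferent:
P2 chooses q to make P1 indifferent between A and B
P1 chooses p to make P2 indifferent between X and Y
Mixed NE: P1 plays (A: 0.9286, B: 0.0714), P2 plays (X: 0.0714, Y: 0.9286)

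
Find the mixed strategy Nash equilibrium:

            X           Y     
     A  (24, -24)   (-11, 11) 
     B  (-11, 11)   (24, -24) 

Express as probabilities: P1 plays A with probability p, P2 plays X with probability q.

p = 0.5, q = 0.5

Work:
Find probabilities that make opponent indifferent:
P2 chooses q to make P1 indifferent between A and B
P1 chooses p to make P2 indifferent between X and Y
Mixed NE: P1 plays (A: 0.5, B: 0.5), P2 plays (X: 0.5, Y: 0.5)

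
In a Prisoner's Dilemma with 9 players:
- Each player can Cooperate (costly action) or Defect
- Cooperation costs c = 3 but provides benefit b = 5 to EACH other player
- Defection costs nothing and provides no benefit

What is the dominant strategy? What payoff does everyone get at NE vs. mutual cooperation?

Dominant: Defect; NE payoff = 0; Coop payoff = 37

Work:
Defect dominates (saves cost c = 3, benefit to others is external)
NE: All defect → everyone gets 0
If all cooperate: each receives (8)×5 - 3 = 37
Social dilemma: 37 > 0 but NE gives 0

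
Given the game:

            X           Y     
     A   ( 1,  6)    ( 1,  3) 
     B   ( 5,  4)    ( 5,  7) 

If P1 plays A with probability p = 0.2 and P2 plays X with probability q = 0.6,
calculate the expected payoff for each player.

E[P1] = 4.2, E[P2] = 5.12

Work:
E[P1] = p·q·π₁(A,X) + p·(1-q)·π₁(A,Y) + (1-p)·q·π₁(B,X) + (1-p)·(1-q)·π₁(B,Y)
= 0.2·0.6·1 + 0.2·0.4·1 + 0.8·0.6·5 + 0.8·0.4·5
= 4.2

E[P2] = 5.12 (similar calculation)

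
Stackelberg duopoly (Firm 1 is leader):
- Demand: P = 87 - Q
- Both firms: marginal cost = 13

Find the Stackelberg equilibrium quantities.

q₁* (leader) = 37.0, q₂* (follower) = 18.5

Work:
Follower's reaction: q₂ = (a - c - q₁)/2
Leader substitutes: π₁ = q₁·(a - q₁ - (a-c-q₁)/2 - c)
FOC: q₁* = (87 - 13)/2 = 37.00
Then: q₂* = (87 - 13 - 37.0)/2 = 18.50
Leader has first-mover advantage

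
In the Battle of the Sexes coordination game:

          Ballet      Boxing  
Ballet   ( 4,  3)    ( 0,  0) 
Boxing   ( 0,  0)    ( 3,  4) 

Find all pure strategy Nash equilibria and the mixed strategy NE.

Pure NE: (Ballet, Ballet) and (Boxing, Boxing); Mixed NE: p = 0.5714, q = 0.4286

Work:
Check pure NE:
(Ballet, Ballet): (4, 3) - no unilateral deviation beneficial
(Boxing, Boxing): (3, 4) - no unilateral deviation beneficial
Mixed NE: P1 plays Ballet with p = 0.5714, P2 plays Ballet with q = 0.4286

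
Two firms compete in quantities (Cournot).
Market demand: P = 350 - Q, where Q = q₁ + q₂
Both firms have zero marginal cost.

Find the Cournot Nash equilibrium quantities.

q₁* = q₂* = 116.67; P* = 116.67

Work:
Profit: π_i = P·q_i = (a - q_i - q_j)·q_i
FOC: ∂π_i/∂q_i = a - 2q_i - q_j = 0
Reaction function: q_i = (350 - q_j)/2
Symmetry: q* = 350/3 = 116.67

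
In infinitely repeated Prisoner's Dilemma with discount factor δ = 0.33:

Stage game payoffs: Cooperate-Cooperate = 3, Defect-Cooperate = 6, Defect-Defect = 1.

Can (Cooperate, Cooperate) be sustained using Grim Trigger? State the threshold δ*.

δ* = 0.6; since δ = 0.33 < 0.6, cooperation cannot be sustained

Work:
For Grim Trigger:
Cooperate forever: 3/(1-δ)
Defect then punished: 6 + 1·δ/(1-δ)
Need: 3/(1-δ) ≥ 6 + 1·δ/(1-δ)
Solving: δ ≥ (T-R)/(T-P) = (6-3)/(6-1) = 0.6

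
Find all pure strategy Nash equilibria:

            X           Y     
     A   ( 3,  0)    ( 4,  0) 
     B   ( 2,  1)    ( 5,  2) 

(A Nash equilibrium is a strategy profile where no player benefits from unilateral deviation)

Nash equilibrium: (A, X), (B, Y)

Work:
Best responses:
  P1 vs X: payoffs [3, 2] → best response A (payoff 3)
  P1 vs Y: payoffs [4, 5] → best response B (payoff 5)
  P2 vs A: payoffs [0, 0] → best response X/Y (payoff 0)
  P2 vs B: payoffs [1, 2] → best response Y (payoff 2)
Mutual best responses: (A,X), (B,Y) → Nash equilibria.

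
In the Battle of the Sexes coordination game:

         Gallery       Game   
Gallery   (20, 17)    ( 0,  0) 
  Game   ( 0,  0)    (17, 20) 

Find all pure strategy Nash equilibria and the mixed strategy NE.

Pure NE: (Gallery, Gallery) and (Game, Game); Mixed NE: p = 0.5405, q = 0.4595

Work:
Check pure NE:
(Gallery, Gallery): (20, 17) - no unilateral deviation beneficial
(Game, Game): (17, 20) - no unilateral deviation beneficial
Mixed NE: P1 plays Gallery with p = 0.5405, P2 plays Gallery with q = 0.4595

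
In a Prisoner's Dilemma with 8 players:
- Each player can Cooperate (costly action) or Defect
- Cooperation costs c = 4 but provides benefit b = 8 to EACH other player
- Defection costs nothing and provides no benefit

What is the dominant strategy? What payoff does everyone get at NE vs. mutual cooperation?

Dominant: Defect; NE payoff = 0; Coop payoff = 52

Work:
Defect dominates (saves cost c = 4, benefit to others is external)
NE: All defect → everyone gets 0
If all cooperate: each receives (7)×8 - 4 = 52
Social dilemma: 52 > 0 but NE gives 0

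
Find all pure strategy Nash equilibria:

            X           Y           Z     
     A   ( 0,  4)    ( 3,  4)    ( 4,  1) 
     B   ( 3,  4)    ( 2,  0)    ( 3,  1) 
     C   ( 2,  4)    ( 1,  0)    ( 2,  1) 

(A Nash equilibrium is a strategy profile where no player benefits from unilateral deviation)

Nash equilibrium: (A, Y), (B, X)

Work:
Best responses:
  P1 vs X: payoffs [0, 3, 2] → best response B (payoff 3)
  P1 vs Y: payoffs [3, 2, 1] → best response A (payoff 3)
  P1 vs Z: payoffs [4, 3, 2] → best response A (payoff 4)
  P2 vs A: payoffs [4, 4, 1] → best response X/Y (payoff 4)
  P2 vs B: payoffs [4, 0, 1] → best response X (payoff 4)
  P2 vs C: payoffs [4, 0, 1] → best response X (payoff 4)
Mutual best responses: (A,Y), (B,X) → Nash equilibria.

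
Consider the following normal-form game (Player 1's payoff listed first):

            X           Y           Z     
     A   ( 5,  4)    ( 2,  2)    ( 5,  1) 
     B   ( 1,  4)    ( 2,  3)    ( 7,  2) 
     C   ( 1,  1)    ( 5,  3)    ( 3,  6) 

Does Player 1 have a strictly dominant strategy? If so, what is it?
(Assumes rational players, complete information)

No strictly dominant strategy exists for Player 1

Work:
A strategy strictly dominates another if it gives a strictly higher payoff against every opponent action. Compare each pair of P1's strategies column-by-column:
  A vs B: [5 vs 1, 2 vs 2, 5 vs 7] → A does not strictly dominate B (column Y: 2 ≤ 2)
  A vs C: [5 vs 1, 2 vs 5, 5 vs 3] → A does not strictly dominate C (column Y: 2 ≤ 5)
  B vs A: [1 vs 5, 2 vs 2, 7 vs 5] → B does not strictly dominate A (column X: 1 ≤ 5)
  B vs C: [1 vs 1, 2 vs 5, 7 vs 3] → B does not strictly dominate C (column X: 1 ≤ 1)
  C vs A: [1 vs 5, 5 vs 2, 3 vs 5] → C does not strictly dominate A (column X: 1 ≤ 5)
  C vs B: [1 vs 1, 5 vs 2, 3 vs 7] → C does not strictly dominate B (column X: 1 ≤ 1)
No single strategy strictly dominates all others → no strictly dominant strategy.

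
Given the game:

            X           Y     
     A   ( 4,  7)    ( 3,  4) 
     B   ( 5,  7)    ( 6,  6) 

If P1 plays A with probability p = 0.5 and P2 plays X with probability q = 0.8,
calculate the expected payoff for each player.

E[P1] = 4.5, E[P2] = 6.6

Work:
E[P1] = p·q·π₁(A,X) + p·(1-q)·π₁(A,Y) + (1-p)·q·π₁(B,X) + (1-p)·(1-q)·π₁(B,Y)
= 0.5·0.8·4 + 0.5·0.2·3 + 0.5·0.8·5 + 0.5·0.2·6
= 4.5

E[P2] = 6.6 (similar calculation)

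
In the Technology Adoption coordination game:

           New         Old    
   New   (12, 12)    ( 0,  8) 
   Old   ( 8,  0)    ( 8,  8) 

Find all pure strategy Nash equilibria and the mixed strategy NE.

Pure NE: (New, New) and (Old, Old); Mixed NE: p = 0.6667, q = 0.6667

Work:
Check pure NE:
(New, New): (12, 12) - no unilateral deviation beneficial
(Old, Old): (8, 8) - no unilateral deviation beneficial
Mixed NE: P1 plays New with p = 0.6667, P2 plays New with q = 0.6667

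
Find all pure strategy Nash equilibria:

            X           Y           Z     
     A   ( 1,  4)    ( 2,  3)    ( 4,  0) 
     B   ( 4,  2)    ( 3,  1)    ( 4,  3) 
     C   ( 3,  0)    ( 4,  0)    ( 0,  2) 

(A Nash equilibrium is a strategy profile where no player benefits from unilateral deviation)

Nash equilibrium: (B, Z)

Work:
Best responses:
  P1 vs X: payoffs [1, 4, 3] → best response B (payoff 4)
  P1 vs Y: payoffs [2, 3, 4] → best response C (payoff 4)
  P1 vs Z: payoffs [4, 4, 0] → best response A/B (payoff 4)
  P2 vs A: payoffs [4, 3, 0] → best response X (payoff 4)
  P2 vs B: payoffs [2, 1, 3] → best response Z (payoff 3)
  P2 vs C: payoffs [0, 0, 2] → best response Z (payoff 2)
Mutual best responses: (B,Z) → Nash equilibria.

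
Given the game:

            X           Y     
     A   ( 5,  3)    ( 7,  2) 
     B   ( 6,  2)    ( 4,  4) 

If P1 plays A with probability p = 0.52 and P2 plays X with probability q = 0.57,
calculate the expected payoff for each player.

E[P1] = 5.5144, E[P2] = 2.7092

Work:
E[P1] = p·q·π₁(A,X) + p·(1-q)·π₁(A,Y) + (1-p)·q·π₁(B,X) + (1-p)·(1-q)·π₁(B,Y)
= 0.52·0.57·5 + 0.52·0.43·7 + 0.48·0.57·6 + 0.48·0.43·4
= 5.5144

E[P2] = 2.7092 (similar calculation)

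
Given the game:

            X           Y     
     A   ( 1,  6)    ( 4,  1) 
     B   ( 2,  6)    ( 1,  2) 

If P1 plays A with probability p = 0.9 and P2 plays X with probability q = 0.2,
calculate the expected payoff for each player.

E[P1] = 3.18, E[P2] = 2.08

Work:
E[P1] = p·q·π₁(A,X) + p·(1-q)·π₁(A,Y) + (1-p)·q·π₁(B,X) + (1-p)·(1-q)·π₁(B,Y)
= 0.9·0.2·1 + 0.9·0.8·4 + 0.1·0.2·2 + 0.1·0.8·1
= 3.18

E[P2] = 2.08 (similar calculation)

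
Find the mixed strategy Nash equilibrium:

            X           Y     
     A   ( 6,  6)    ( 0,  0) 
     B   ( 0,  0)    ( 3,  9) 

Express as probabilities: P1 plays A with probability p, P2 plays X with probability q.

p = 0.6, q = 0.3333

Work:
Find probabilities that make opponent indifferent:
P2 chooses q to make P1 indifferent between A and B
P1 chooses p to make P2 indifferent between X and Y
Mixed NE: P1 plays (A: 0.6, B: 0.4), P2 plays (X: 0.3333, Y: 0.6667)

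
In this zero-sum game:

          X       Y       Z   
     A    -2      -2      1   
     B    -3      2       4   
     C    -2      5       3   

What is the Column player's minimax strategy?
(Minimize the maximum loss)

Column should play X, value = -2

Work:
Column player minimizes Row's maximum payoff:
Column X: max payoff to Row = -2
Column Y: max payoff to Row = 5
Column Z: max payoff to Row = 4
Minimum is -2, achieved by column X.
Minimax strategy: X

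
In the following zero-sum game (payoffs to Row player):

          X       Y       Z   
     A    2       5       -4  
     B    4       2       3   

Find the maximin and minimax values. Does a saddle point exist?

Maximin = 2, Minimax = 3, Saddle: False

Work:
Row minimums: [-4, 2] → maximin = 2
Column maximums: [4, 5, 3] → minimax = 3
No saddle point (maximin ≠ minimax). Mixed strategy needed.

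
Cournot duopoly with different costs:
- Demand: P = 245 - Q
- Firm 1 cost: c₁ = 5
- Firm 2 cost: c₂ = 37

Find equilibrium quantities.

q₁* = 90.67, q₂* = 58.67

Work:
Reaction: q₁ = (245 - 5 - q₂)/2
Reaction: q₂ = (245 - 37 - q₁)/2
Solve simultaneously:
q₁* = (245 - 2×5 + 37)/3 = 90.67
q₂* = (245 - 2×37 + 5)/3 = 58.67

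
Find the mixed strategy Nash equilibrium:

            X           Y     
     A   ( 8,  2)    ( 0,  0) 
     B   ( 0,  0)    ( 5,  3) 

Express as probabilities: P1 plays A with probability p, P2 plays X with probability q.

p = 0.6, q = 0.3846

Work:
Find probabilities that make opponent indifferent:
P2 chooses q to make P1 indifferent between A and B
P1 chooses p to make P2 indifferent between X and Y
Mixed NE: P1 plays (A: 0.6, B: 0.4), P2 plays (X: 0.3846, Y: 0.6154)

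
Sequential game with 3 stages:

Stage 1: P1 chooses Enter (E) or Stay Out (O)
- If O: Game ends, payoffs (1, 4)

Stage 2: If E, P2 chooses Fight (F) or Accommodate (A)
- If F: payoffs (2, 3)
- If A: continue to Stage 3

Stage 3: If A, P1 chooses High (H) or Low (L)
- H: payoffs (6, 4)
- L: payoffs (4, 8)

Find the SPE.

SPE: (E, A, H); Outcome (6, 4)

Work:
Stage 3: P1 chooses H (6 vs 4)
Stage 2: P2: F->3, A->4 (anticipating H). Choose A
Stage 1: P1: O->1, E->6 (anticipating A, H). Choose E
SPE path: E -> A -> H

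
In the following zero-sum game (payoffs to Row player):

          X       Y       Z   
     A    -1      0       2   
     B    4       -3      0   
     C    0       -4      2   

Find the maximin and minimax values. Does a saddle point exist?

Maximin = -1, Minimax = 0, Saddle: False

Work:
Row minimums: [-1, -3, -4] → maximin = -1
Column maximums: [4, 0, 2] → minimax = 0
No saddle point (maximin ≠ minimax). Mixed strategy needed.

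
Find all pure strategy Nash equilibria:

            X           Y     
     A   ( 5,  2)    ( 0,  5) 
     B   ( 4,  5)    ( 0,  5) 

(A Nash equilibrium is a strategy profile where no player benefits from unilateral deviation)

Nash equilibrium: (A, Y), (B, Y)

Work:
Best responses:
  P1 vs X: payoffs [5, 4] → best response A (payoff 5)
  P1 vs Y: payoffs [0, 0] → best response A/B (payoff 0)
  P2 vs A: payoffs [2, 5] → best response Y (payoff 5)
  P2 vs B: payoffs [5, 5] → best response X/Y (payoff 5)
Mutual best responses: (A,Y), (B,Y) → Nash equilibria.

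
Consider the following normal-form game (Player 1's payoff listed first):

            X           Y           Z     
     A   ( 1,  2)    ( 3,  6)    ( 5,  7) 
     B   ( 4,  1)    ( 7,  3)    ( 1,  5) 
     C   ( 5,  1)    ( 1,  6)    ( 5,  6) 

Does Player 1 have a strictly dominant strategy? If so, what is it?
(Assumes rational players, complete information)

No strictly dominant strategy exists for Player 1

Work:
A strategy strictly dominates another if it gives a strictly higher payoff against every opponent action. Compare each pair of P1's strategies column-by-column:
  A vs B: [1 vs 4, 3 vs 7, 5 vs 1] → A does not strictly dominate B (column X: 1 ≤ 4)
  A vs C: [1 vs 5, 3 vs 1, 5 vs 5] → A does not strictly dominate C (column X: 1 ≤ 5)
  B vs A: [4 vs 1, 7 vs 3, 1 vs 5] → B does not strictly dominate A (column Z: 1 ≤ 5)
  B vs C: [4 vs 5, 7 vs 1, 1 vs 5] → B does not strictly dominate C (column X: 4 ≤ 5)
  C vs A: [5 vs 1, 1 vs 3, 5 vs 5] → C does not strictly dominate A (column Y: 1 ≤ 3)
  C vs B: [5 vs 4, 1 vs 7, 5 vs 1] → C does not strictly dominate B (column Y: 1 ≤ 7)
No single strategy strictly dominates all others → no strictly dominant strategy.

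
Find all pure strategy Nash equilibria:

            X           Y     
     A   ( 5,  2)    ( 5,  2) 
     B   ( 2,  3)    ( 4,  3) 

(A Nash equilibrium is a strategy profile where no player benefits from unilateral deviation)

Nash equilibrium: (A, X), (A, Y)

Work:
Best responses:
  P1 vs X: payoffs [5, 2] → best response A (payoff 5)
  P1 vs Y: payoffs [5, 4] → best response A (payoff 5)
  P2 vs A: payoffs [2, 2] → best response X/Y (payoff 2)
  P2 vs B: payoffs [3, 3] → best response X/Y (payoff 3)
Mutual best responses: (A,X), (A,Y) → Nash equilibria.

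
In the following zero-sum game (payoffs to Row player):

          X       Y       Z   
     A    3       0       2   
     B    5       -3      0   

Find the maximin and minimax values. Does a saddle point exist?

Maximin = 0, Minimax = 0, Saddle: True

Work:
Row minimums: [0, -3] → maximin = 0
Column maximums: [5, 0, 2] → minimax = 0
Saddle point exists! Game value = 0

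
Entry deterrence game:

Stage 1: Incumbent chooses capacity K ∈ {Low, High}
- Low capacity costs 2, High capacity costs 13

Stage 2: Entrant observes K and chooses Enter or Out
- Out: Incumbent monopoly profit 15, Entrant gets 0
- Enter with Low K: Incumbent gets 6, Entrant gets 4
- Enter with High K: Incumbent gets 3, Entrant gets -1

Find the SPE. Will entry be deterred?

SPE: (Low, Enter|Low, Out|High); Entry not deterred. Incumbent net profit = 4, Entrant gets 4

Work:
After Low K: Entrant enters (4 > 0)
After High K: Entrant stays out (-1 < 0)
Incumbent: Low → 6−2=4, High → 15−13=2
Incumbent chooses Low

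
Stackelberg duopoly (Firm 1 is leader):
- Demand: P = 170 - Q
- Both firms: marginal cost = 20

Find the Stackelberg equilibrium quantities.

q₁* (leader) = 75.0, q₂* (follower) = 37.5

Work:
Follower's reaction: q₂ = (a - c - q₁)/2
Leader substitutes: π₁ = q₁·(a - q₁ - (a-c-q₁)/2 - c)
FOC: q₁* = (170 - 20)/2 = 75.00
Then: q₂* = (170 - 20 - 75.0)/2 = 37.50
Leader has first-mover advantage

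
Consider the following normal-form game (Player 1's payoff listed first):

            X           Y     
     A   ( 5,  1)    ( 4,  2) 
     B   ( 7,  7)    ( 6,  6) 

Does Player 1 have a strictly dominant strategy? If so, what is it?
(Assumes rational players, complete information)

Yes, Player 1's strictly dominant strategy is B

Work:
A strategy strictly dominates another if it gives a strictly higher payoff against every opponent action. Compare each pair of P1's strategies column-by-column:
  A vs B: [5 vs 7, 4 vs 6] → A does not strictly dominate B (column X: 5 ≤ 7)
  B vs A: [7 vs 5, 6 vs 4] → B strictly dominates A
B strictly dominates every other strategy → strictly dominant.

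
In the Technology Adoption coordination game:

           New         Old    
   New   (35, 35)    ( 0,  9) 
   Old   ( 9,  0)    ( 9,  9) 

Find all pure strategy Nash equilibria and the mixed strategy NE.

Pure NE: (New, New) and (Old, Old); Mixed NE: p = 0.2571, q = 0.2571

Work:
Check pure NE:
(New, New): (35, 35) - no unilateral deviation beneficial
(Old, Old): (9, 9) - no unilateral deviation beneficial
Mixed NE: P1 plays New with p = 0.2571, P2 plays New with q = 0.2571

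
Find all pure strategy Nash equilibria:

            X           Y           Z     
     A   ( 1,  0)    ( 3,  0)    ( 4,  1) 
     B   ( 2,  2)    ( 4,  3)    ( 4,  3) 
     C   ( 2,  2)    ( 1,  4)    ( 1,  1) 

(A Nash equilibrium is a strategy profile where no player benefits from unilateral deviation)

Nash equilibrium: (A, Z), (B, Y), (B, Z)

Work:
Best responses:
  P1 vs X: payoffs [1, 2, 2] → best response B/C (payoff 2)
  P1 vs Y: payoffs [3, 4, 1] → best response B (payoff 4)
  P1 vs Z: payoffs [4, 4, 1] → best response A/B (payoff 4)
  P2 vs A: payoffs [0, 0, 1] → best response Z (payoff 1)
  P2 vs B: payoffs [2, 3, 3] → best response Y/Z (payoff 3)
  P2 vs C: payoffs [2, 4, 1] → best response Y (payoff 4)
Mutual best responses: (A,Z), (B,Y), (B,Z) → Nash equilibria.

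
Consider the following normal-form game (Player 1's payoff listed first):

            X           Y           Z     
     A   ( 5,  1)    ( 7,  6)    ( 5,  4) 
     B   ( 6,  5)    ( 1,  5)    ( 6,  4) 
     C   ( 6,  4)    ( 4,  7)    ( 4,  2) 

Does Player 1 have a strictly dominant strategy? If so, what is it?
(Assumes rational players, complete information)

No strictly dominant strategy exists for Player 1

Work:
A strategy strictly dominates another if it gives a strictly higher payoff against every opponent action. Compare each pair of P1's strategies column-by-column:
  A vs B: [5 vs 6, 7 vs 1, 5 vs 6] → A does not strictly dominate B (column X: 5 ≤ 6)
  A vs C: [5 vs 6, 7 vs 4, 5 vs 4] → A does not strictly dominate C (column X: 5 ≤ 6)
  B vs A: [6 vs 5, 1 vs 7, 6 vs 5] → B does not strictly dominate A (column Y: 1 ≤ 7)
  B vs C: [6 vs 6, 1 vs 4, 6 vs 4] → B does not strictly dominate C (column X: 6 ≤ 6)
  C vs A: [6 vs 5, 4 vs 7, 4 vs 5] → C does not strictly dominate A (column Y: 4 ≤ 7)
  C vs B: [6 vs 6, 4 vs 1, 4 vs 6] → C does not strictly dominate B (column X: 6 ≤ 6)
No single strategy strictly dominates all others → no strictly dominant strategy.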